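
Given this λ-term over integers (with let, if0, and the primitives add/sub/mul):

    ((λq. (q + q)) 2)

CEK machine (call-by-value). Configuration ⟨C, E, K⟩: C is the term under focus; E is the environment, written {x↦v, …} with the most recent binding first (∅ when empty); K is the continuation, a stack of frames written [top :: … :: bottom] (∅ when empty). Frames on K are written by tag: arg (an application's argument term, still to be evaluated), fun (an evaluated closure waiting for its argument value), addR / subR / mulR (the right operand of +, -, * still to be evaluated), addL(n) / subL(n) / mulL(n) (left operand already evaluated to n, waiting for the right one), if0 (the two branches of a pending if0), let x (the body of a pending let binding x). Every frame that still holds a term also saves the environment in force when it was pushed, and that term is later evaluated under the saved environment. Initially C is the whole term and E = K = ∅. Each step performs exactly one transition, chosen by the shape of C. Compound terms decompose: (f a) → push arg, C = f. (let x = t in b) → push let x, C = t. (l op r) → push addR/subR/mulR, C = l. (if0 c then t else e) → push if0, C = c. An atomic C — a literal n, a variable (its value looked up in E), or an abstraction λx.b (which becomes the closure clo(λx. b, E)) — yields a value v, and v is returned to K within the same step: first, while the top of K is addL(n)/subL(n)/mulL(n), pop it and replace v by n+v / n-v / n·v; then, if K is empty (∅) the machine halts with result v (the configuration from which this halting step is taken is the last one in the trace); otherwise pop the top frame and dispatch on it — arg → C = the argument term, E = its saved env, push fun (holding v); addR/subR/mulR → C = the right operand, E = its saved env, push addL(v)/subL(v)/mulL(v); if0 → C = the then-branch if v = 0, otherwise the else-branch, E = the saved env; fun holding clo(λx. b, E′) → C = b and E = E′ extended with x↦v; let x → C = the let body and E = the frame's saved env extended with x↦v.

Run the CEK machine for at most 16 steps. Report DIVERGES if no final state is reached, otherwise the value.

Answer: 4

Machine steps:
0. [C=((λq. (q + q)) 2) | E=∅ | K=∅]
1. [C=(λq. (q + q)) | E=∅ | K=[arg]]
2. [C=2 | E=∅ | K=[fun]]
3. [C=(q + q) | E={q↦2} | K=∅]
4. [C=q | E={q↦2} | K=[addR]]
5. [C=q | E={q↦2} | K=[addL(2)]]
→ final value 4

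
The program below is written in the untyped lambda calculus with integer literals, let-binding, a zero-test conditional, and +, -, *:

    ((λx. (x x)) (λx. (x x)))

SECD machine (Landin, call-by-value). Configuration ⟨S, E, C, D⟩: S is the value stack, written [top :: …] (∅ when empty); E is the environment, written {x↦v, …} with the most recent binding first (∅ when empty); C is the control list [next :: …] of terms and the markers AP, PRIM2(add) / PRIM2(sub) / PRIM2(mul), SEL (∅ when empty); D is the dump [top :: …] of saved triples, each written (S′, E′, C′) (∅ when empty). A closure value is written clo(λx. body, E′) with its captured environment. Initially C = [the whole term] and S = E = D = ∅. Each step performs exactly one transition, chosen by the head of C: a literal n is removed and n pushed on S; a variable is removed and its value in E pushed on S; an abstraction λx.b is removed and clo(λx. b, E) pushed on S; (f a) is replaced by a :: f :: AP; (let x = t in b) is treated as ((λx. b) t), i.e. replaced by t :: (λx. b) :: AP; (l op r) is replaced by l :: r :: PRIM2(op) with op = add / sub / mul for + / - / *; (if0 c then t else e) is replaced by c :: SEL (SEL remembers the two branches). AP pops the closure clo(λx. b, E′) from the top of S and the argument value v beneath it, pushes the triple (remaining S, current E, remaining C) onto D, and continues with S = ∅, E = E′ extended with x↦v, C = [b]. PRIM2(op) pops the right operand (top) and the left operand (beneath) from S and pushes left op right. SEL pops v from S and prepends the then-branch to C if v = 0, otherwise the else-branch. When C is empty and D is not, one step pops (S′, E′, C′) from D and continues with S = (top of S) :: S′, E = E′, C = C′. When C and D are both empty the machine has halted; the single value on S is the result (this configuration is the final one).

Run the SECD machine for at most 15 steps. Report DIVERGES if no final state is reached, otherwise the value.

Answer: DIVERGES (no final state within 15 steps)

Derivation:
[0] <S=∅, E=∅, C=[((λx. (x x)) (λx. (x x)))], D=∅>
[1] <S=∅, E=∅, C=[(λx. (x x)) :: (λx. (x x)) :: AP], D=∅>
[2] <S=[clo(λx. (x x), ∅)], E=∅, C=[(λx. (x x)) :: AP], D=∅>
[3] <S=[clo(λx. (x x), ∅) :: clo(λx. (x x), ∅)], E=∅, C=[AP], D=∅>
[4] <S=∅, E={x↦clo(λx. (x x), ∅)}, C=[(x x)], D=[(∅, ∅, ∅)]>
[5] <S=∅, E={x↦clo(λx. (x x), ∅)}, C=[x :: x :: AP], D=[(∅, ∅, ∅)]>
[6] <S=[clo(λx. (x x), ∅)], E={x↦clo(λx. (x x), ∅)}, C=[x :: AP], D=[(∅, ∅, ∅)]>
[7] <S=[clo(λx. (x x), ∅) :: clo(λx. (x x), ∅)], E={x↦clo(λx. (x x), ∅)}, C=[AP], D=[(∅, ∅, ∅)]>
[8] <S=∅, E={x↦clo(λx. (x x), ∅)}, C=[(x x)], D=[(∅, {x↦clo(λx. (x x), ∅)}, ∅) :: (∅, ∅, ∅)]>
[9] <S=∅, E={x↦clo(λx. (x x), ∅)}, C=[x :: x :: AP], D=[(∅, {x↦clo(λx. (x x), ∅)}, ∅) :: (∅, ∅, ∅)]>
[10] <S=[clo(λx. (x x), ∅)], E={x↦clo(λx. (x x), ∅)}, C=[x :: AP], D=[(∅, {x↦clo(λx. (x x), ∅)}, ∅) :: (∅, ∅, ∅)]>
[11] <S=[clo(λx. (x x), ∅) :: clo(λx. (x x), ∅)], E={x↦clo(λx. (x x), ∅)}, C=[AP], D=[(∅, {x↦clo(λx. (x x), ∅)}, ∅) :: (∅, ∅, ∅)]>
[12] <S=∅, E={x↦clo(λx. (x x), ∅)}, C=[(x x)], D=[(∅, {x↦clo(λx. (x x), ∅)}, ∅) :: (∅, {x↦clo(λx. (x x), ∅)}, ∅) :: (∅, ∅, ∅)]>
[13] <S=∅, E={x↦clo(λx. (x x), ∅)}, C=[x :: x :: AP], D=[(∅, {x↦clo(λx. (x x), ∅)}, ∅) :: (∅, {x↦clo(λx. (x x), ∅)}, ∅) :: (∅, ∅, ∅)]>
[14] <S=[clo(λx. (x x), ∅)], E={x↦clo(λx. (x x), ∅)}, C=[x :: AP], D=[(∅, {x↦clo(λx. (x x), ∅)}, ∅) :: (∅, {x↦clo(λx. (x x), ∅)}, ∅) :: (∅, ∅, ∅)]>
[15] <S=[clo(λx. (x x), ∅) :: clo(λx. (x x), ∅)], E={x↦clo(λx. (x x), ∅)}, C=[AP], D=[(∅, {x↦clo(λx. (x x), ∅)}, ∅) :: (∅, {x↦clo(λx. (x x), ∅)}, ∅) :: (∅, ∅, ∅)]>
→ 15 transitions taken and the configuration is still not final: no result within 15 steps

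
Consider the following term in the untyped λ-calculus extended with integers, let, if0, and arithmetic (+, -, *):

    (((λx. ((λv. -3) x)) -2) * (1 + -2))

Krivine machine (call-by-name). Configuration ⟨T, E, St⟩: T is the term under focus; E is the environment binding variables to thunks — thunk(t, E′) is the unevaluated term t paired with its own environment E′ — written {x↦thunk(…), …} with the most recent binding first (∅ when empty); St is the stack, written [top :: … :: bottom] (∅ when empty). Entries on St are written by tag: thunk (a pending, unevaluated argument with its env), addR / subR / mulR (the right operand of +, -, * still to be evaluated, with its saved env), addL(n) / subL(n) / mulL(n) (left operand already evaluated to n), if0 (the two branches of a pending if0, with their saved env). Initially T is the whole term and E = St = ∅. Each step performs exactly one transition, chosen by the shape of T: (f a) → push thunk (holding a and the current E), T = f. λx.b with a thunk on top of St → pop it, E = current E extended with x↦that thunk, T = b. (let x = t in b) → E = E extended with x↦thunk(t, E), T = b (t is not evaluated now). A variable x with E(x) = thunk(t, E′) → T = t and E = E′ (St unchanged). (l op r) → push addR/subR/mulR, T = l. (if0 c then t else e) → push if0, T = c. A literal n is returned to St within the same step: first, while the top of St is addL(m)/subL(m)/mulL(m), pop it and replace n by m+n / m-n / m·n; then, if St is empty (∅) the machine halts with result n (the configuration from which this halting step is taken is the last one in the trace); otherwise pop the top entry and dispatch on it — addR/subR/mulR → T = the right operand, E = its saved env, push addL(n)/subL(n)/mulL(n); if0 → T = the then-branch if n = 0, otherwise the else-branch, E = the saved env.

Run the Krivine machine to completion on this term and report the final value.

Answer: 3

Derivation:
0. ⟨T=(((λx. ((λv. -3) x)) -2) * (1 + -2)); E=∅; St=∅⟩
1. ⟨T=((λx. ((λv. -3) x)) -2); E=∅; St=[mulR]⟩
2. ⟨T=(λx. ((λv. -3) x)); E=∅; St=[thunk :: mulR]⟩
3. ⟨T=((λv. -3) x); E={x↦thunk(-2, ∅)}; St=[mulR]⟩
4. ⟨T=(λv. -3); E={x↦thunk(-2, ∅)}; St=[thunk :: mulR]⟩
5. ⟨T=-3; E={v↦thunk(x, {x↦thunk(-2, ∅)}), x↦thunk(-2, ∅)}; St=[mulR]⟩
6. ⟨T=(1 + -2); E=∅; St=[mulL(-3)]⟩
7. ⟨T=1; E=∅; St=[addR :: mulL(-3)]⟩
8. ⟨T=-2; E=∅; St=[addL(1) :: mulL(-3)]⟩
→ final value 3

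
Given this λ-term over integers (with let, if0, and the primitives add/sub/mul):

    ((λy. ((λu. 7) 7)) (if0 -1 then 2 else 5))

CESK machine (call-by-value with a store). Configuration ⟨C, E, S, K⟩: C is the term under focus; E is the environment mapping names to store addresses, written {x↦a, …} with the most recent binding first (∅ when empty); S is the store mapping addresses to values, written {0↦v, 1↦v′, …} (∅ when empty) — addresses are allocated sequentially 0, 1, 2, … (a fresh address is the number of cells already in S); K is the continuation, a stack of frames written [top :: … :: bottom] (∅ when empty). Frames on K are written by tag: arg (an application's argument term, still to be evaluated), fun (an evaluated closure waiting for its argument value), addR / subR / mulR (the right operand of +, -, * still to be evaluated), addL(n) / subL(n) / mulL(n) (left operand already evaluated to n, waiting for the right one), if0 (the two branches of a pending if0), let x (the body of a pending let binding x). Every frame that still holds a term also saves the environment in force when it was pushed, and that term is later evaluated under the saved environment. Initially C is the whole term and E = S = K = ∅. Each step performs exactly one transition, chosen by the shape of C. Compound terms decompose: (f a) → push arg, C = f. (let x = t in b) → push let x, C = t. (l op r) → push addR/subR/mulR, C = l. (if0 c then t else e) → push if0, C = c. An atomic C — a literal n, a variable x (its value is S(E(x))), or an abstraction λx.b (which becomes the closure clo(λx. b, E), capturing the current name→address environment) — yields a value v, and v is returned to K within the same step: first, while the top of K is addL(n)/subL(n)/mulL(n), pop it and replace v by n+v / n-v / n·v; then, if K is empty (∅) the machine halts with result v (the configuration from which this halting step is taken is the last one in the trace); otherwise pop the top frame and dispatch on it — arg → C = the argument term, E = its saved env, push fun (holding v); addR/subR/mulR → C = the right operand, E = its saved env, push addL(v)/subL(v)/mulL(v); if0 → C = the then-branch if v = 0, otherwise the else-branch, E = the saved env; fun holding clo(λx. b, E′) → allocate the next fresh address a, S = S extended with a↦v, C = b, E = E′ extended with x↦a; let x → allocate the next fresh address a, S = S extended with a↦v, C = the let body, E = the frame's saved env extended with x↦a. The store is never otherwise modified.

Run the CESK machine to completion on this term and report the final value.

t=0: ⟨C=((λy. ((λu. 7) 7)) (if0 -1 then 2 else 5)); E=∅; S=∅; K=∅⟩
t=1: ⟨C=(λy. ((λu. 7) 7)); E=∅; S=∅; K=[arg]⟩
t=2: ⟨C=(if0 -1 then 2 else 5); E=∅; S=∅; K=[fun]⟩
t=3: ⟨C=-1; E=∅; S=∅; K=[if0 :: fun]⟩
t=4: ⟨C=5; E=∅; S=∅; K=[fun]⟩
t=5: ⟨C=((λu. 7) 7); E={y↦0}; S={0↦5}; K=∅⟩
t=6: ⟨C=(λu. 7); E={y↦0}; S={0↦5}; K=[arg]⟩
t=7: ⟨C=7; E={y↦0}; S={0↦5}; K=[fun]⟩
t=8: ⟨C=7; E={u↦1, y↦0}; S={0↦5, 1↦7}; K=∅⟩
→ final value 7

Answer: 7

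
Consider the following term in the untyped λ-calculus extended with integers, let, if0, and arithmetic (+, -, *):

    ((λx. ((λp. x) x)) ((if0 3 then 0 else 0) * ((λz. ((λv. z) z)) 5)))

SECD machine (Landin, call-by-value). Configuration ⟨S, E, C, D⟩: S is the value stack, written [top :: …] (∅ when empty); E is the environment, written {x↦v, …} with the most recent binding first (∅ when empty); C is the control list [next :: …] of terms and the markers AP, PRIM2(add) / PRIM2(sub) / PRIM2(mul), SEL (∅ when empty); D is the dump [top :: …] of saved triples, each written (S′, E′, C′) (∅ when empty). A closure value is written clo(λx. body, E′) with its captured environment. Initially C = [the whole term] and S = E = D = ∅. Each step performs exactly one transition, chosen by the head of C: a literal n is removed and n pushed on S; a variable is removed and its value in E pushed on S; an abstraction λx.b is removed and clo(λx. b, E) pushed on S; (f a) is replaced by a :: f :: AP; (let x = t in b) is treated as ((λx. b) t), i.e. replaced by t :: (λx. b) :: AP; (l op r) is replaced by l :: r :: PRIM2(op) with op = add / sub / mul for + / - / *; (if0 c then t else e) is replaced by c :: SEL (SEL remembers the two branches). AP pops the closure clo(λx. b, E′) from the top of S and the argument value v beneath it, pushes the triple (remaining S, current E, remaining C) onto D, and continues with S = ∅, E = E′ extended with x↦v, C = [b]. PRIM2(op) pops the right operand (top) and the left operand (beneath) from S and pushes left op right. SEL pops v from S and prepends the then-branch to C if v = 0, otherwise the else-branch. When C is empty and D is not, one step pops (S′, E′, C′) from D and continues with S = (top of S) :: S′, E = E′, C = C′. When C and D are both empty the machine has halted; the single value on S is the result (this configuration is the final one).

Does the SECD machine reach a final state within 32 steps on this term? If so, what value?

Answer: 0

Derivation:
step 0: <S=∅, E=∅, C=[((λx. ((λp. x) x)) ((if0 3 then 0 else 0) * ((λz. ((λv. z) z)) 5)))], D=∅>
step 1: <S=∅, E=∅, C=[((if0 3 then 0 else 0) * ((λz. ((λv. z) z)) 5)) :: (λx. ((λp. x) x)) :: AP], D=∅>
step 2: <S=∅, E=∅, C=[(if0 3 then 0 else 0) :: ((λz. ((λv. z) z)) 5) :: PRIM2(mul) :: (λx. ((λp. x) x)) :: AP], D=∅>
step 3: <S=∅, E=∅, C=[3 :: SEL :: ((λz. ((λv. z) z)) 5) :: PRIM2(mul) :: (λx. ((λp. x) x)) :: AP], D=∅>
step 4: <S=[3], E=∅, C=[SEL :: ((λz. ((λv. z) z)) 5) :: PRIM2(mul) :: (λx. ((λp. x) x)) :: AP], D=∅>
step 5: <S=∅, E=∅, C=[0 :: ((λz. ((λv. z) z)) 5) :: PRIM2(mul) :: (λx. ((λp. x) x)) :: AP], D=∅>
step 6: <S=[0], E=∅, C=[((λz. ((λv. z) z)) 5) :: PRIM2(mul) :: (λx. ((λp. x) x)) :: AP], D=∅>
step 7: <S=[0], E=∅, C=[5 :: (λz. ((λv. z) z)) :: AP :: PRIM2(mul) :: (λx. ((λp. x) x)) :: AP], D=∅>
step 8: <S=[5 :: 0], E=∅, C=[(λz. ((λv. z) z)) :: AP :: PRIM2(mul) :: (λx. ((λp. x) x)) :: AP], D=∅>
step 9: <S=[clo(λz. ((λv. z) z), ∅) :: 5 :: 0], E=∅, C=[AP :: PRIM2(mul) :: (λx. ((λp. x) x)) :: AP], D=∅>
step 10: <S=∅, E={z↦5}, C=[((λv. z) z)], D=[([0], ∅, [PRIM2(mul) :: (λx. ((λp. x) x)) :: AP])]>
step 11: <S=∅, E={z↦5}, C=[z :: (λv. z) :: AP], D=[([0], ∅, [PRIM2(mul) :: (λx. ((λp. x) x)) :: AP])]>
step 12: <S=[5], E={z↦5}, C=[(λv. z) :: AP], D=[([0], ∅, [PRIM2(mul) :: (λx. ((λp. x) x)) :: AP])]>
step 13: <S=[clo(λv. z, {z↦5}) :: 5], E={z↦5}, C=[AP], D=[([0], ∅, [PRIM2(mul) :: (λx. ((λp. x) x)) :: AP])]>
step 14: <S=∅, E={v↦5, z↦5}, C=[z], D=[(∅, {z↦5}, ∅) :: ([0], ∅, [PRIM2(mul) :: (λx. ((λp. x) x)) :: AP])]>
step 15: <S=[5], E={v↦5, z↦5}, C=∅, D=[(∅, {z↦5}, ∅) :: ([0], ∅, [PRIM2(mul) :: (λx. ((λp. x) x)) :: AP])]>
step 16: <S=[5], E={z↦5}, C=∅, D=[([0], ∅, [PRIM2(mul) :: (λx. ((λp. x) x)) :: AP])]>
step 17: <S=[5 :: 0], E=∅, C=[PRIM2(mul) :: (λx. ((λp. x) x)) :: AP], D=∅>
step 18: <S=[0], E=∅, C=[(λx. ((λp. x) x)) :: AP], D=∅>
step 19: <S=[clo(λx. ((λp. x) x), ∅) :: 0], E=∅, C=[AP], D=∅>
step 20: <S=∅, E={x↦0}, C=[((λp. x) x)], D=[(∅, ∅, ∅)]>
step 21: <S=∅, E={x↦0}, C=[x :: (λp. x) :: AP], D=[(∅, ∅, ∅)]>
step 22: <S=[0], E={x↦0}, C=[(λp. x) :: AP], D=[(∅, ∅, ∅)]>
step 23: <S=[clo(λp. x, {x↦0}) :: 0], E={x↦0}, C=[AP], D=[(∅, ∅, ∅)]>
step 24: <S=∅, E={p↦0, x↦0}, C=[x], D=[(∅, {x↦0}, ∅) :: (∅, ∅, ∅)]>
step 25: <S=[0], E={p↦0, x↦0}, C=∅, D=[(∅, {x↦0}, ∅) :: (∅, ∅, ∅)]>
step 26: <S=[0], E={x↦0}, C=∅, D=[(∅, ∅, ∅)]>
step 27: <S=[0], E=∅, C=∅, D=∅>
→ final value 0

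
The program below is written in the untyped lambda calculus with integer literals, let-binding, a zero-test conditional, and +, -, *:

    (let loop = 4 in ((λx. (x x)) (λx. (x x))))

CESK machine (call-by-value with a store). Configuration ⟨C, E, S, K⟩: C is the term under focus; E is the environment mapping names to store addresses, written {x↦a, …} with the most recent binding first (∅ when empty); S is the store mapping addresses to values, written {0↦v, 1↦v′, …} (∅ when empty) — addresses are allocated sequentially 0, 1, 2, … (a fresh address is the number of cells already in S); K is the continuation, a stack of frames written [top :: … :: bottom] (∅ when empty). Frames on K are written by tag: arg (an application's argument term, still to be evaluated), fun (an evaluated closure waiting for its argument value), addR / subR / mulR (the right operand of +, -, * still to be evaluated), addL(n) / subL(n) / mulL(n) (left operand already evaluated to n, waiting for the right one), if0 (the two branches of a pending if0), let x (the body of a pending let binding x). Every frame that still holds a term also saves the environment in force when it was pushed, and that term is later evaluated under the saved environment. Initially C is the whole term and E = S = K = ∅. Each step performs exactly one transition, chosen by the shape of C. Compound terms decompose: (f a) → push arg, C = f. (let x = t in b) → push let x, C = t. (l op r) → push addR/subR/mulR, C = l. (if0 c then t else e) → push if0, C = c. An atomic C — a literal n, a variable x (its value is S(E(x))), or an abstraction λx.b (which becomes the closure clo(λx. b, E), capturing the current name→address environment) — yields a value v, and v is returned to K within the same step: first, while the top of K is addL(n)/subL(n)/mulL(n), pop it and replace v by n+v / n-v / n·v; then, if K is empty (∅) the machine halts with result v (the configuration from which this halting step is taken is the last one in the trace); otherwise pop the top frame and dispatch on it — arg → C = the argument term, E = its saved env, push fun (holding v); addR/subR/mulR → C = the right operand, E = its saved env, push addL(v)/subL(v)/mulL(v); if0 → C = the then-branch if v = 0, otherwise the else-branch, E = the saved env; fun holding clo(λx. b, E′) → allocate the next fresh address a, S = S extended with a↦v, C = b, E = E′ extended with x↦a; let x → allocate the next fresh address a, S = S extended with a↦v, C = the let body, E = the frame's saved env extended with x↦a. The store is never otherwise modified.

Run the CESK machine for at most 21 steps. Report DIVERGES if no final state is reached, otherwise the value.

t=0: <C=(let loop = 4 in ((λx. (x x)) (λx. (x x)))), E=∅, S=∅, K=∅>
t=1: <C=4, E=∅, S=∅, K=[let loop]>
t=2: <C=((λx. (x x)) (λx. (x x))), E={loop↦0}, S={0↦4}, K=∅>
t=3: <C=(λx. (x x)), E={loop↦0}, S={0↦4}, K=[arg]>
t=4: <C=(λx. (x x)), E={loop↦0}, S={0↦4}, K=[fun]>
t=5: <C=(x x), E={x↦1, loop↦0}, S={0↦4, 1↦clo(λx. (x x), {loop↦0})}, K=∅>
t=6: <C=x, E={x↦1, loop↦0}, S={0↦4, 1↦clo(λx. (x x), {loop↦0})}, K=[arg]>
t=7: <C=x, E={x↦1, loop↦0}, S={0↦4, 1↦clo(λx. (x x), {loop↦0})}, K=[fun]>
t=8: <C=(x x), E={x↦2, loop↦0}, S={0↦4, 1↦clo(λx. (x x), {loop↦0}), 2↦clo(λx. (x x), {loop↦0})}, K=∅>
t=9: <C=x, E={x↦2, loop↦0}, S={0↦4, 1↦clo(λx. (x x), {loop↦0}), 2↦clo(λx. (x x), {loop↦0})}, K=[arg]>
t=10: <C=x, E={x↦2, loop↦0}, S={0↦4, 1↦clo(λx. (x x), {loop↦0}), 2↦clo(λx. (x x), {loop↦0})}, K=[fun]>
t=11: <C=(x x), E={x↦3, loop↦0}, S={0↦4, 1↦clo(λx. (x x), {loop↦0}), 2↦clo(λx. (x x), {loop↦0}), 3↦clo(λx. (x x), {loop↦0})}, K=∅>
t=12: <C=x, E={x↦3, loop↦0}, S={0↦4, 1↦clo(λx. (x x), {loop↦0}), 2↦clo(λx. (x x), {loop↦0}), 3↦clo(λx. (x x), {loop↦0})}, K=[arg]>
t=13: <C=x, E={x↦3, loop↦0}, S={0↦4, 1↦clo(λx. (x x), {loop↦0}), 2↦clo(λx. (x x), {loop↦0}), 3↦clo(λx. (x x), {loop↦0})}, K=[fun]>
t=14: <C=(x x), E={x↦4, loop↦0}, S={0↦4, 1↦clo(λx. (x x), {loop↦0}), 2↦clo(λx. (x x), {loop↦0}), 3↦clo(λx. (x x), {loop↦0}), 4↦clo(λx. (x x), {loop↦0})}, K=∅>
t=15: <C=x, E={x↦4, loop↦0}, S={0↦4, 1↦clo(λx. (x x), {loop↦0}), 2↦clo(λx. (x x), {loop↦0}), 3↦clo(λx. (x x), {loop↦0}), 4↦clo(λx. (x x), {loop↦0})}, K=[arg]>
t=16: <C=x, E={x↦4, loop↦0}, S={0↦4, 1↦clo(λx. (x x), {loop↦0}), 2↦clo(λx. (x x), {loop↦0}), 3↦clo(λx. (x x), {loop↦0}), 4↦clo(λx. (x x), {loop↦0})}, K=[fun]>
t=17: <C=(x x), E={x↦5, loop↦0}, S={0↦4, 1↦clo(λx. (x x), {loop↦0}), 2↦clo(λx. (x x), {loop↦0}), 3↦clo(λx. (x x), {loop↦0}), 4↦clo(λx. (x x), {loop↦0}), 5↦clo(λx. (x x), {loop↦0})}, K=∅>
t=18: <C=x, E={x↦5, loop↦0}, S={0↦4, 1↦clo(λx. (x x), {loop↦0}), 2↦clo(λx. (x x), {loop↦0}), 3↦clo(λx. (x x), {loop↦0}), 4↦clo(λx. (x x), {loop↦0}), 5↦clo(λx. (x x), {loop↦0})}, K=[arg]>
t=19: <C=x, E={x↦5, loop↦0}, S={0↦4, 1↦clo(λx. (x x), {loop↦0}), 2↦clo(λx. (x x), {loop↦0}), 3↦clo(λx. (x x), {loop↦0}), 4↦clo(λx. (x x), {loop↦0}), 5↦clo(λx. (x x), {loop↦0})}, K=[fun]>
t=20: <C=(x x), E={x↦6, loop↦0}, S={0↦4, 1↦clo(λx. (x x), {loop↦0}), 2↦clo(λx. (x x), {loop↦0}), 3↦clo(λx. (x x), {loop↦0}), 4↦clo(λx. (x x), {loop↦0}), 5↦clo(λx. (x x), {loop↦0}), 6↦clo(λx. (x x), {loop↦0})}, K=∅>
t=21: <C=x, E={x↦6, loop↦0}, S={0↦4, 1↦clo(λx. (x x), {loop↦0}), 2↦clo(λx. (x x), {loop↦0}), 3↦clo(λx. (x x), {loop↦0}), 4↦clo(λx. (x x), {loop↦0}), 5↦clo(λx. (x x), {loop↦0}), 6↦clo(λx. (x x), {loop↦0})}, K=[arg]>
→ 21 transitions taken and the configuration is still not final: no result within 21 steps

Answer: DIVERGES (no final state within 21 steps)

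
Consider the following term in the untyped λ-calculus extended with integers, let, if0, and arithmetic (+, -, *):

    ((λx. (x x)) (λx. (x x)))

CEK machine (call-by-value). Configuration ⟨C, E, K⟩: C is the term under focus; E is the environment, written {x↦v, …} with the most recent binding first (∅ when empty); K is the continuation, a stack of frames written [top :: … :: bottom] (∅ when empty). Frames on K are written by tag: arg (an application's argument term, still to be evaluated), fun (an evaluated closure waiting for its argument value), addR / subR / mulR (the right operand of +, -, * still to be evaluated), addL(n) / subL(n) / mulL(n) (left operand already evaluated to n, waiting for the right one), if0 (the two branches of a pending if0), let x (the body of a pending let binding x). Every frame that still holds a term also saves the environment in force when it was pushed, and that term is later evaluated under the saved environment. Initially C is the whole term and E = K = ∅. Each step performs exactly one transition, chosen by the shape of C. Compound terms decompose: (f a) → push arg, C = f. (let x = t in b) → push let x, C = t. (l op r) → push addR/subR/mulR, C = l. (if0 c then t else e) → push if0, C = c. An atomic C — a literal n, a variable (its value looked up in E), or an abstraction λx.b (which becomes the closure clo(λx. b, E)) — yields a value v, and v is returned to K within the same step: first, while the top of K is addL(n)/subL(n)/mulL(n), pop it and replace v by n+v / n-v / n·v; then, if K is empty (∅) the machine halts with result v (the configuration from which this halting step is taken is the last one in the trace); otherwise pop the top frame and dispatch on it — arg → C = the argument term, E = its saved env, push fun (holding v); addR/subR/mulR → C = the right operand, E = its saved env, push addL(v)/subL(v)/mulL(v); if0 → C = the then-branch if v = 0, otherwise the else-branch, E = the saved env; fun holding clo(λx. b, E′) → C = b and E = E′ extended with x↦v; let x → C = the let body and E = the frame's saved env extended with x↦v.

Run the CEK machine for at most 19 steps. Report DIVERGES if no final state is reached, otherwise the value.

t=0: <C=((λx. (x x)) (λx. (x x))), E=∅, K=∅>
t=1: <C=(λx. (x x)), E=∅, K=[arg]>
t=2: <C=(λx. (x x)), E=∅, K=[fun]>
t=3: <C=(x x), E={x↦clo(λx. (x x), ∅)}, K=∅>
t=4: <C=x, E={x↦clo(λx. (x x), ∅)}, K=[arg]>
t=5: <C=x, E={x↦clo(λx. (x x), ∅)}, K=[fun]>
… configuration repeats with period 3 (steps 3–5 recur indefinitely) …

Answer: DIVERGES (no final state within 19 steps)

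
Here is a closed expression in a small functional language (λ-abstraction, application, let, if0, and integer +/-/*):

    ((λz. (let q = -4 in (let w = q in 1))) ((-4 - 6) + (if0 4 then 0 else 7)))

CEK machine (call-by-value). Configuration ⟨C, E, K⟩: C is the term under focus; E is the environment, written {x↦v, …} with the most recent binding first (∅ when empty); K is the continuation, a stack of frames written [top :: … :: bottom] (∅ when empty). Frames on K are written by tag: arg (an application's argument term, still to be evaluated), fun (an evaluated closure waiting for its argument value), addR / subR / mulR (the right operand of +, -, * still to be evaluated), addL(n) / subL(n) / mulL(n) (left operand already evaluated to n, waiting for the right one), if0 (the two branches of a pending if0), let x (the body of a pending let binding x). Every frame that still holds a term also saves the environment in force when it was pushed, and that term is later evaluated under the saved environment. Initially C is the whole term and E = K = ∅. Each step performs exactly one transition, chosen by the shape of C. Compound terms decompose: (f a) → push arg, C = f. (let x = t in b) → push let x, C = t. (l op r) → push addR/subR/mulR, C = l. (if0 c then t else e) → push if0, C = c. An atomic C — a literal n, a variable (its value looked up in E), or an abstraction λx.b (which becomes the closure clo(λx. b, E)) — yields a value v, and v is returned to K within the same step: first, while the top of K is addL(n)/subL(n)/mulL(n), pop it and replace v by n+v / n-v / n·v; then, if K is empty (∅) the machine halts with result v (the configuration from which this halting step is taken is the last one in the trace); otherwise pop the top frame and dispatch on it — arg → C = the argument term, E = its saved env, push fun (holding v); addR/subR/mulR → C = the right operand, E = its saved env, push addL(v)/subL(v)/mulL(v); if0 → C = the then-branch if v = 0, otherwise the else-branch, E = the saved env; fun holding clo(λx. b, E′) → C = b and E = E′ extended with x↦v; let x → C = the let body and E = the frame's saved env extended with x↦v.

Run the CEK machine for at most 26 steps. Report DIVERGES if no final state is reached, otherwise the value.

Answer: 1

Execution trace:
step 0: [C=((λz. (let q = -4 in (let w = q in 1))) ((-4 - 6) + (if0 4 then 0 else 7))) | E=∅ | K=∅]
step 1: [C=(λz. (let q = -4 in (let w = q in 1))) | E=∅ | K=[arg]]
step 2: [C=((-4 - 6) + (if0 4 then 0 else 7)) | E=∅ | K=[fun]]
step 3: [C=(-4 - 6) | E=∅ | K=[addR :: fun]]
step 4: [C=-4 | E=∅ | K=[subR :: addR :: fun]]
step 5: [C=6 | E=∅ | K=[subL(-4) :: addR :: fun]]
step 6: [C=(if0 4 then 0 else 7) | E=∅ | K=[addL(-10) :: fun]]
step 7: [C=4 | E=∅ | K=[if0 :: addL(-10) :: fun]]
step 8: [C=7 | E=∅ | K=[addL(-10) :: fun]]
step 9: [C=(let q = -4 in (let w = q in 1)) | E={z↦-3} | K=∅]
step 10: [C=-4 | E={z↦-3} | K=[let q]]
step 11: [C=(let w = q in 1) | E={q↦-4, z↦-3} | K=∅]
step 12: [C=q | E={q↦-4, z↦-3} | K=[let w]]
step 13: [C=1 | E={w↦-4, q↦-4, z↦-3} | K=∅]
→ final value 1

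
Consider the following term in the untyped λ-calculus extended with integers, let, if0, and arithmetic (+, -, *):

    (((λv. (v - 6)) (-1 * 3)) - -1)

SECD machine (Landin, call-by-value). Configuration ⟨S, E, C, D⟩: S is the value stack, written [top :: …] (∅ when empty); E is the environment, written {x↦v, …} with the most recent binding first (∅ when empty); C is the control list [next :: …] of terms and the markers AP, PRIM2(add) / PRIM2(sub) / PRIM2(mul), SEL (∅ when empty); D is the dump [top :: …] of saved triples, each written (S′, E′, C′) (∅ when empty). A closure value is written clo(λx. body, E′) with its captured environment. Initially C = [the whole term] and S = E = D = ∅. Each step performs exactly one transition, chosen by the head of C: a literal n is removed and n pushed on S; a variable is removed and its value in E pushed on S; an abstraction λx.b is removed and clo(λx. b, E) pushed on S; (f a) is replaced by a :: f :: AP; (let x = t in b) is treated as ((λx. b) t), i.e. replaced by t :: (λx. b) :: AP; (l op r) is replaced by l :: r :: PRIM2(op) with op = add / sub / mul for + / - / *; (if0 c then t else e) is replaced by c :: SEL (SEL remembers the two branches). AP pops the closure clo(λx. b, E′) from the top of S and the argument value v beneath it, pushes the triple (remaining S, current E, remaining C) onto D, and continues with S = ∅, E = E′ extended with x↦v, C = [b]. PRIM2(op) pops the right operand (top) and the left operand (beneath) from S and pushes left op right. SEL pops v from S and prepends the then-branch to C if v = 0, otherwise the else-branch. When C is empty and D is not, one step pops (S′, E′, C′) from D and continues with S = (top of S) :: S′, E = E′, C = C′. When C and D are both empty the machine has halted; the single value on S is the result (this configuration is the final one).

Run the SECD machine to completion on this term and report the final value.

Answer: -8

Derivation:
step 0: <S=∅, E=∅, C=[(((λv. (v - 6)) (-1 * 3)) - -1)], D=∅>
step 1: <S=∅, E=∅, C=[((λv. (v - 6)) (-1 * 3)) :: -1 :: PRIM2(sub)], D=∅>
step 2: <S=∅, E=∅, C=[(-1 * 3) :: (λv. (v - 6)) :: AP :: -1 :: PRIM2(sub)], D=∅>
step 3: <S=∅, E=∅, C=[-1 :: 3 :: PRIM2(mul) :: (λv. (v - 6)) :: AP :: -1 :: PRIM2(sub)], D=∅>
step 4: <S=[-1], E=∅, C=[3 :: PRIM2(mul) :: (λv. (v - 6)) :: AP :: -1 :: PRIM2(sub)], D=∅>
step 5: <S=[3 :: -1], E=∅, C=[PRIM2(mul) :: (λv. (v - 6)) :: AP :: -1 :: PRIM2(sub)], D=∅>
step 6: <S=[-3], E=∅, C=[(λv. (v - 6)) :: AP :: -1 :: PRIM2(sub)], D=∅>
step 7: <S=[clo(λv. (v - 6), ∅) :: -3], E=∅, C=[AP :: -1 :: PRIM2(sub)], D=∅>
step 8: <S=∅, E={v↦-3}, C=[(v - 6)], D=[(∅, ∅, [-1 :: PRIM2(sub)])]>
step 9: <S=∅, E={v↦-3}, C=[v :: 6 :: PRIM2(sub)], D=[(∅, ∅, [-1 :: PRIM2(sub)])]>
step 10: <S=[-3], E={v↦-3}, C=[6 :: PRIM2(sub)], D=[(∅, ∅, [-1 :: PRIM2(sub)])]>
step 11: <S=[6 :: -3], E={v↦-3}, C=[PRIM2(sub)], D=[(∅, ∅, [-1 :: PRIM2(sub)])]>
step 12: <S=[-9], E={v↦-3}, C=∅, D=[(∅, ∅, [-1 :: PRIM2(sub)])]>
step 13: <S=[-9], E=∅, C=[-1 :: PRIM2(sub)], D=∅>
step 14: <S=[-1 :: -9], E=∅, C=[PRIM2(sub)], D=∅>
step 15: <S=[-8], E=∅, C=∅, D=∅>
→ final value -8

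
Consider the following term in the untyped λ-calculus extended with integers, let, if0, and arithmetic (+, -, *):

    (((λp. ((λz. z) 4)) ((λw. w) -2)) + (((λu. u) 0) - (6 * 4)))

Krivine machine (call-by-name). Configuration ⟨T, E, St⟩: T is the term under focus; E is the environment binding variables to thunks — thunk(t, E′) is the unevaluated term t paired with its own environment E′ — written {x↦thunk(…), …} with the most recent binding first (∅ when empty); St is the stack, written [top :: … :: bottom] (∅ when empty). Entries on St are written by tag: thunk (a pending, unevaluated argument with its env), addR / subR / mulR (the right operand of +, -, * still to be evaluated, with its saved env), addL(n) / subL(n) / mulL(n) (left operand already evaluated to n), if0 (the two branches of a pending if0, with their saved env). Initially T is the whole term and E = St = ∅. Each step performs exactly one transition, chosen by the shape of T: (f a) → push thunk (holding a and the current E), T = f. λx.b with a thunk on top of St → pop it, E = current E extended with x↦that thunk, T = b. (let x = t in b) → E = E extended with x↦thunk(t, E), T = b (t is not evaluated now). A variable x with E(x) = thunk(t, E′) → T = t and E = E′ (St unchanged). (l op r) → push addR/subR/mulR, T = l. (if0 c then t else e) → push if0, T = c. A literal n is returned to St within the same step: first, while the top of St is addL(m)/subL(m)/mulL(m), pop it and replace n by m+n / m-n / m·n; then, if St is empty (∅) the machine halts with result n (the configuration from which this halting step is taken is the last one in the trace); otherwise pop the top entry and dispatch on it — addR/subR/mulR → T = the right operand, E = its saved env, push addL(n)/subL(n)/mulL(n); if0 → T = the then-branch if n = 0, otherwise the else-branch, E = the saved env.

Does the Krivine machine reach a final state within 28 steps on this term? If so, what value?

[0] ⟨T=(((λp. ((λz. z) 4)) ((λw. w) -2)) + (((λu. u) 0) - (6 * 4))); E=∅; St=∅⟩
[1] ⟨T=((λp. ((λz. z) 4)) ((λw. w) -2)); E=∅; St=[addR]⟩
[2] ⟨T=(λp. ((λz. z) 4)); E=∅; St=[thunk :: addR]⟩
[3] ⟨T=((λz. z) 4); E={p↦thunk(((λw. w) -2), ∅)}; St=[addR]⟩
[4] ⟨T=(λz. z); E={p↦thunk(((λw. w) -2), ∅)}; St=[thunk :: addR]⟩
[5] ⟨T=z; E={z↦thunk(4, {p↦thunk(((λw. w) -2), ∅)}), p↦thunk(((λw. w) -2), ∅)}; St=[addR]⟩
[6] ⟨T=4; E={p↦thunk(((λw. w) -2), ∅)}; St=[addR]⟩
[7] ⟨T=(((λu. u) 0) - (6 * 4)); E=∅; St=[addL(4)]⟩
[8] ⟨T=((λu. u) 0); E=∅; St=[subR :: addL(4)]⟩
[9] ⟨T=(λu. u); E=∅; St=[thunk :: subR :: addL(4)]⟩
[10] ⟨T=u; E={u↦thunk(0, ∅)}; St=[subR :: addL(4)]⟩
[11] ⟨T=0; E=∅; St=[subR :: addL(4)]⟩
[12] ⟨T=(6 * 4); E=∅; St=[subL(0) :: addL(4)]⟩
[13] ⟨T=6; E=∅; St=[mulR :: subL(0) :: addL(4)]⟩
[14] ⟨T=4; E=∅; St=[mulL(6) :: subL(0) :: addL(4)]⟩
→ final value -20

Answer: -20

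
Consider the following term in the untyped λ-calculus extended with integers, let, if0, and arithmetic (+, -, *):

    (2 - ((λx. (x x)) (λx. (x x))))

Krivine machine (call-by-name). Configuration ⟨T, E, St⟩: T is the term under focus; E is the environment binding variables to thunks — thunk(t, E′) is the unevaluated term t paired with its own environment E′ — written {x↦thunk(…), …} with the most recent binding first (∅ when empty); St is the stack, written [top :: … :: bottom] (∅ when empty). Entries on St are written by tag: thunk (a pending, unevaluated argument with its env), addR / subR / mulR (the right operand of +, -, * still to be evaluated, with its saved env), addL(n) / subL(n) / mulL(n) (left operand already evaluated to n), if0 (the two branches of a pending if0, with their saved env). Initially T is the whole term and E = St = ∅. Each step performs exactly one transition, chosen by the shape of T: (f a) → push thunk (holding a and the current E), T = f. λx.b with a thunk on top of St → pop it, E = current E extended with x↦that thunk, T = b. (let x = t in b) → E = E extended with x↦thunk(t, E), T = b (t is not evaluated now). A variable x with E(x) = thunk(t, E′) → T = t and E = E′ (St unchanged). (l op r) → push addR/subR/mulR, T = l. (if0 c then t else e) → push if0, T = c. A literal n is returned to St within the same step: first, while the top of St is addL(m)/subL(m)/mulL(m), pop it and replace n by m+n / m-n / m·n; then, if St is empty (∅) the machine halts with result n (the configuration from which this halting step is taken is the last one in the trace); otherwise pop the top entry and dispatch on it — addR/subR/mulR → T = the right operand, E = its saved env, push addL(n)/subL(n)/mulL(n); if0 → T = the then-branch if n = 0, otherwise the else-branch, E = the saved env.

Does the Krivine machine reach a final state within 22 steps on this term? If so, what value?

step 0: <T=(2 - ((λx. (x x)) (λx. (x x)))), E=∅, St=∅>
step 1: <T=2, E=∅, St=[subR]>
step 2: <T=((λx. (x x)) (λx. (x x))), E=∅, St=[subL(2)]>
step 3: <T=(λx. (x x)), E=∅, St=[thunk :: subL(2)]>
step 4: <T=(x x), E={x↦thunk((λx. (x x)), ∅)}, St=[subL(2)]>
step 5: <T=x, E={x↦thunk((λx. (x x)), ∅)}, St=[thunk :: subL(2)]>
step 6: <T=(λx. (x x)), E=∅, St=[thunk :: subL(2)]>
step 7: <T=(x x), E={x↦thunk(x, {x↦thunk((λx. (x x)), ∅)})}, St=[subL(2)]>
step 8: <T=x, E={x↦thunk(x, {x↦thunk((λx. (x x)), ∅)})}, St=[thunk :: subL(2)]>
step 9: <T=x, E={x↦thunk((λx. (x x)), ∅)}, St=[thunk :: subL(2)]>
step 10: <T=(λx. (x x)), E=∅, St=[thunk :: subL(2)]>
step 11: <T=(x x), E={x↦thunk(x, {x↦thunk(x, {x↦thunk((λx. (x x)), ∅)})})}, St=[subL(2)]>
step 12: <T=x, E={x↦thunk(x, {x↦thunk(x, {x↦thunk((λx. (x x)), ∅)})})}, St=[thunk :: subL(2)]>
step 13: <T=x, E={x↦thunk(x, {x↦thunk((λx. (x x)), ∅)})}, St=[thunk :: subL(2)]>
step 14: <T=x, E={x↦thunk((λx. (x x)), ∅)}, St=[thunk :: subL(2)]>
step 15: <T=(λx. (x x)), E=∅, St=[thunk :: subL(2)]>
step 16: <T=(x x), E={x↦thunk(x, {x↦thunk(x, {x↦thunk(x, {x↦thunk((λx. (x x)), ∅)})})})}, St=[subL(2)]>
step 17: <T=x, E={x↦thunk(x, {x↦thunk(x, {x↦thunk(x, {x↦thunk((λx. (x x)), ∅)})})})}, St=[thunk :: subL(2)]>
step 18: <T=x, E={x↦thunk(x, {x↦thunk(x, {x↦thunk((λx. (x x)), ∅)})})}, St=[thunk :: subL(2)]>
step 19: <T=x, E={x↦thunk(x, {x↦thunk((λx. (x x)), ∅)})}, St=[thunk :: subL(2)]>
step 20: <T=x, E={x↦thunk((λx. (x x)), ∅)}, St=[thunk :: subL(2)]>
step 21: <T=(λx. (x x)), E=∅, St=[thunk :: subL(2)]>
step 22: <T=(x x), E={x↦thunk(x, {x↦thunk(x, {x↦thunk(x, {x↦thunk(x, {x↦thunk((λx. (x x)), ∅)})})})})}, St=[subL(2)]>
→ 22 transitions taken and the configuration is still not final: no result within 22 steps

Answer: DIVERGES (no final state within 22 steps)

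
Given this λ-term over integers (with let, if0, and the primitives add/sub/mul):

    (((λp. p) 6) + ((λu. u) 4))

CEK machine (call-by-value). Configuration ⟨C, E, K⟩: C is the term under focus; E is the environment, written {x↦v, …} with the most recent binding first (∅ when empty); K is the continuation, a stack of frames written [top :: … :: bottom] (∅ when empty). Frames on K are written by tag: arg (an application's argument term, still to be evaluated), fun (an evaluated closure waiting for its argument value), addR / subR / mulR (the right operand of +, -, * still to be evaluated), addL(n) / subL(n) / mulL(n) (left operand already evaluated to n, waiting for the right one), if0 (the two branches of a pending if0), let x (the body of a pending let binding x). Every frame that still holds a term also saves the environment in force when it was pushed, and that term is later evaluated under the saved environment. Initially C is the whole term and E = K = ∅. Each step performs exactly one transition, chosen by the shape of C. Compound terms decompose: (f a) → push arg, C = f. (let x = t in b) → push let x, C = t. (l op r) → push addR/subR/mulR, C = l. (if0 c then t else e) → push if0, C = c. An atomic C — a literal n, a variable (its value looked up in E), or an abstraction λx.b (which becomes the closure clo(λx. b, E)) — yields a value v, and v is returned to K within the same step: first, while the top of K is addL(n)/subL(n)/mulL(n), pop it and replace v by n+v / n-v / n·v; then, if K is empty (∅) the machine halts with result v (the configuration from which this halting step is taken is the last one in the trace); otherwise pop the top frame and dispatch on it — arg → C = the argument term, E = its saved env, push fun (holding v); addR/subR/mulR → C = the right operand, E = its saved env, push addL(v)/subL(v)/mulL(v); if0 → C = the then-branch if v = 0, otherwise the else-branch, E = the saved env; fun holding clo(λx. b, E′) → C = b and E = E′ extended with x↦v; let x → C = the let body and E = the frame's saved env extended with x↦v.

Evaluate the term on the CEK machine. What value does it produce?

Answer: 10

Execution trace:
[0] ⟨C=(((λp. p) 6) + ((λu. u) 4)); E=∅; K=∅⟩
[1] ⟨C=((λp. p) 6); E=∅; K=[addR]⟩
[2] ⟨C=(λp. p); E=∅; K=[arg :: addR]⟩
[3] ⟨C=6; E=∅; K=[fun :: addR]⟩
[4] ⟨C=p; E={p↦6}; K=[addR]⟩
[5] ⟨C=((λu. u) 4); E=∅; K=[addL(6)]⟩
[6] ⟨C=(λu. u); E=∅; K=[arg :: addL(6)]⟩
[7] ⟨C=4; E=∅; K=[fun :: addL(6)]⟩
[8] ⟨C=u; E={u↦4}; K=[addL(6)]⟩
→ final value 10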